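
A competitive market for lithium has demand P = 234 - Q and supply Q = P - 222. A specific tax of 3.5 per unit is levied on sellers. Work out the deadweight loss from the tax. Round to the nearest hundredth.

Rewriting supply in inverse form: P = 222 + Q.
Without the tax, 234 - Q = 222 + Q so Q* = 6 and P* = 228.
A tax on sellers shifts supply up by 3.5: 234 - Q = 222 + Q + 3.5, so Q_t = 4.25. Buyers pay P_b = 229.75; sellers receive P_s = P_b - 3.5 = 226.25.
Deadweight loss is the triangle between the curves from Q_t to Q*: (1/2)(6 - 4.25)(3.5) = 3.0625.

3.06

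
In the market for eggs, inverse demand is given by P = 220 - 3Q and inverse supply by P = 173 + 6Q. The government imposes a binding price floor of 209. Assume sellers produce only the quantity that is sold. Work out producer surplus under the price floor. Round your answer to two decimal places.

91.67

Without the control, 220 - 3Q = 173 + 6Q so Q* = 5.2222 and P* = 204.3333.
At the floor price 209, quantity demanded is (220 - 209)/3 = 3.6667; demand is the short side, so Q = 3.6667 trades at P = 209.
The supply price at Q = 3.6667 is 195. PS is the trapezoid between 209 and supply over [0, 3.6667]: (1/2)[(209 - 173) + (209 - 195)](3.6667) = 91.6667.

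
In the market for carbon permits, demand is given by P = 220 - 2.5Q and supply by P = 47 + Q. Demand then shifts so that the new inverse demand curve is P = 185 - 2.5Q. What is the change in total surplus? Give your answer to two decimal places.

-1555.00

Initial equilibrium: Q_0 = 49.4286, P_0 = 96.4286; CS_0 = (1/2)(49.4286)(123.5714) = 3053.9796, PS_0 = (1/2)(49.4286)(49.4286) = 1221.5918.
New equilibrium: 185 - 2.5Q = 47 + Q gives Q_1 = 39.4286, P_1 = 86.4286; CS_1 = 1943.2653, PS_1 = 777.3061.
Change in total surplus = (1943.2653 + 777.3061) - (3053.9796 + 1221.5918) = -1555.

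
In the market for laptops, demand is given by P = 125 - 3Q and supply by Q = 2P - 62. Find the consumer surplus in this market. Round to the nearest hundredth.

Rewriting supply in inverse form: P = 31 + 0.5Q.
Equilibrium: 125 - 3Q = 31 + 0.5Q, so Q* = 26.8571 and P* = 44.4286.
CS is the area between the demand curve and P* from 0 to Q*: (1/2)(26.8571)(80.5714) = 1081.9592.

1081.96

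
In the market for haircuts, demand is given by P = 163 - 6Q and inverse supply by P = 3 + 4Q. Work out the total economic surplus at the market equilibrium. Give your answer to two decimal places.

1280.00

Set 163 - 6Q = 3 + 4Q, which gives 160 = 10Q, so Q* = 16 and P* = 163 - 6(16) = 67.
CS = (1/2)(16)(96) = 768 and PS = (1/2)(16)(64) = 512, so total surplus = 1280.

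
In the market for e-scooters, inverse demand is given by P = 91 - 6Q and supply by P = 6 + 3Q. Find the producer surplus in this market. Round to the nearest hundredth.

133.80

Set 91 - 6Q = 6 + 3Q, which gives 85 = 9Q, so Q* = 9.4444 and P* = 91 - 6(9.4444) = 34.3333.
PS is the area between P* and the supply curve from 0 to Q*: (1/2)(9.4444)(28.3333) = 133.7963.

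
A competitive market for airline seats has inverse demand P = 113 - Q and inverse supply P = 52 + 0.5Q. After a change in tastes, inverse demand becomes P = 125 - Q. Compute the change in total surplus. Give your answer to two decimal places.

Initial equilibrium: Q_0 = 40.6667, P_0 = 72.3333; CS_0 = (1/2)(40.6667)(40.6667) = 826.8889, PS_0 = (1/2)(40.6667)(20.3333) = 413.4444.
New equilibrium: 125 - Q = 52 + 0.5Q gives Q_1 = 48.6667, P_1 = 76.3333; CS_1 = 1184.2222, PS_1 = 592.1111.
Change in total surplus = (1184.2222 + 592.1111) - (826.8889 + 413.4444) = 536.

536.00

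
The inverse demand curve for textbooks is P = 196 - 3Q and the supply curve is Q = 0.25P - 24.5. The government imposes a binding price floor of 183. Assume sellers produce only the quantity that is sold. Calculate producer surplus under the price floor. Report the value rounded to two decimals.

Rewriting supply in inverse form: P = 98 + 4Q.
Without the control, 196 - 3Q = 98 + 4Q so Q* = 14 and P* = 154.
At the floor price 183, quantity demanded is (196 - 183)/3 = 4.3333; demand is the short side, so Q = 4.3333 trades at P = 183.
The supply price at Q = 4.3333 is 115.3333. PS is the trapezoid between 183 and supply over [0, 4.3333]: (1/2)[(183 - 98) + (183 - 115.3333)](4.3333) = 330.7778.

330.78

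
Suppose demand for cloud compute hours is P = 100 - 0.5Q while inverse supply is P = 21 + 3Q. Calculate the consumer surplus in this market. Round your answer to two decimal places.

Set 100 - 0.5Q = 21 + 3Q, which gives 79 = 3.5Q, so Q* = 22.5714 and P* = 100 - 0.5(22.5714) = 88.7143.
The demand choke price is 100, so CS = (1/2)(Q*)(100 - P*) = (1/2)(22.5714)(11.2857) = 127.3673.

127.37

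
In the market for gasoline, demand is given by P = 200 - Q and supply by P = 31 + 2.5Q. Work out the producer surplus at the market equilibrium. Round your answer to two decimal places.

2914.39

Set 200 - Q = 31 + 2.5Q, which gives 169 = 3.5Q, so Q* = 48.2857 and P* = 200 - (48.2857) = 151.7143.
Producer surplus is the triangle above supply below P*: (1/2)(48.2857)(151.7143 - 31) = (1/2)(48.2857)(120.7143) = 2914.3878.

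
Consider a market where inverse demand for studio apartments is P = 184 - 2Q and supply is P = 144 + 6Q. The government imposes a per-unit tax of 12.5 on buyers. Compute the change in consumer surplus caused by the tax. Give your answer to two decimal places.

Without the tax, 184 - 2Q = 144 + 6Q so Q* = 5 and P* = 174.
With the tax, buyers' net willingness to pay falls by 12.5: (184 - 12.5) - 2Q = 144 + 6Q, so Q_t = 3.4375. Buyers pay P_b = 177.125; sellers receive P_s = P_b - 12.5 = 164.625.
CS falls from (1/2)(5)(10) = 25 to (1/2)(3.4375)(6.875) = 11.8164, a change of -13.1836.

-13.18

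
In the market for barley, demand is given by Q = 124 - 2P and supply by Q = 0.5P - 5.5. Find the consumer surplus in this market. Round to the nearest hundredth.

Rewriting demand in inverse form: P = 62 - 0.5Q.
Rewriting supply in inverse form: P = 11 + 2Q.
Setting demand equal to supply, 51 = 2.5Q, so Q* = 20.4 and P* = 51.8.
Consumer surplus is the triangle under demand above P*: (1/2)(20.4)(62 - 51.8) = (1/2)(20.4)(10.2) = 104.04.

104.04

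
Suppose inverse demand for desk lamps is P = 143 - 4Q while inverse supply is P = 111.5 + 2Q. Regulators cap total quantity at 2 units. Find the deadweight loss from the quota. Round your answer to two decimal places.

Unrestricted equilibrium: Q* = (143 - 111.5)/(4 + 2) = 5.25.
At Q = 2 the demand price is 143 - 4(2) = 135 and the supply price is 111.5 + 2(2) = 115.5.
DWL = (1/2)(gap between curves at 2) x (Q* - 2) = (1/2)(19.5)(3.25) = 31.6875.

31.69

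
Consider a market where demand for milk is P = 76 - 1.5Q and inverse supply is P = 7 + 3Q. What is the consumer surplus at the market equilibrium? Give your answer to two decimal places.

Equilibrium: 76 - 1.5Q = 7 + 3Q, so Q* = 15.3333 and P* = 53.
The demand choke price is 76, so CS = (1/2)(Q*)(76 - P*) = (1/2)(15.3333)(23) = 176.3333.

176.33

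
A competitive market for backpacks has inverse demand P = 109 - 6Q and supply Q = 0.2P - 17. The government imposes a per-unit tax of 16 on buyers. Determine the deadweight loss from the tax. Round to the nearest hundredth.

Rewriting supply in inverse form: P = 85 + 5Q.
Without the tax, 109 - 6Q = 85 + 5Q so Q* = 2.1818 and P* = 95.9091.
A tax on buyers shifts demand down by 16: (109 - 16) - 6Q = 85 + 5Q, so Q_t = 0.7273. Buyers pay P_b = 104.6364; sellers receive P_s = P_b - 16 = 88.6364.
Deadweight loss is the triangle between the curves from Q_t to Q*: (1/2)(2.1818 - 0.7273)(16) = 11.6364.

11.64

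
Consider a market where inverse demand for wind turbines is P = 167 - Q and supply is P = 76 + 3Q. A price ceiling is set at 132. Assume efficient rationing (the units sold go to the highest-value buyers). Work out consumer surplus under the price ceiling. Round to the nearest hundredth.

479.11

Without the control, 167 - Q = 76 + 3Q so Q* = 22.75 and P* = 144.25.
At P = 132, sellers supply (132 - 76)/3 = 18.6667 while buyers want more, so the quantity traded is 18.6667 at price 132.
The demand price at Q = 18.6667 is 148.3333. CS is the trapezoid between demand and 132 over [0, 18.6667]: (1/2)[(167 - 132) + (148.3333 - 132)](18.6667) = 479.1111.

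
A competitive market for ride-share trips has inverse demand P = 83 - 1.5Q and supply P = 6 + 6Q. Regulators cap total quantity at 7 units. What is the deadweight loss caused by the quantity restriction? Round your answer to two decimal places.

40.02

Unrestricted equilibrium: Q* = (83 - 6)/(1.5 + 6) = 10.2667.
At Q = 7 the demand price is 83 - 1.5(7) = 72.5 and the supply price is 6 + 6(7) = 48.
DWL = (1/2)(gap between curves at 7) x (Q* - 7) = (1/2)(24.5)(3.2667) = 40.0167.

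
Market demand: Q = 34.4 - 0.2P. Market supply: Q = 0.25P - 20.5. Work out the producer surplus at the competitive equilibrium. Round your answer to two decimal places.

Rewriting demand in inverse form: P = 172 - 5Q.
Rewriting supply in inverse form: P = 82 + 4Q.
Setting demand equal to supply, 90 = 9Q, so Q* = 10 and P* = 122.
PS is the area between P* and the supply curve from 0 to Q*: (1/2)(10)(40) = 200.

200.00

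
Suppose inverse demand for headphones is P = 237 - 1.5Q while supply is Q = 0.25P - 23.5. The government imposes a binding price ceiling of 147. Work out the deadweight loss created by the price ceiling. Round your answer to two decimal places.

447.05

Rewriting supply in inverse form: P = 94 + 4Q.
Free-market equilibrium: 237 - 1.5Q = 94 + 4Q gives Q* = 26, P* = 198.
At the ceiling price 147, quantity supplied is (147 - 94)/4 = 13.25; supply is the short side, so Q = 13.25 trades at P = 147.
At Q = 13.25 the demand price is 217.125 and the supply price is 147. Deadweight loss is the triangle between the curves from 13.25 to 26: (1/2)(217.125 - 147)(26 - 13.25) = 447.0469.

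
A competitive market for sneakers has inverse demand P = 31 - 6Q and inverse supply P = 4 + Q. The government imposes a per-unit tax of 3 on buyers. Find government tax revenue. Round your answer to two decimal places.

Pre-tax equilibrium: 31 - 6Q = 4 + Q gives Q* = 3.8571, P* = 7.8571.
With the tax, buyers' net willingness to pay falls by 3: (31 - 3) - 6Q = 4 + Q, so Q_t = 3.4286. Buyers pay P_b = 10.4286; sellers receive P_s = P_b - 3 = 7.4286.
Revenue is the tax times quantity traded: 3 x 3.4286 = 10.2857.

10.29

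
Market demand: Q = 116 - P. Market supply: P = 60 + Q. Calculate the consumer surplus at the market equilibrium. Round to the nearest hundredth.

392.00

Rewriting demand in inverse form: P = 116 - Q.
Set 116 - Q = 60 + Q, which gives 56 = 2Q, so Q* = 28 and P* = 116 - (28) = 88.
CS is the area between the demand curve and P* from 0 to Q*: (1/2)(28)(28) = 392.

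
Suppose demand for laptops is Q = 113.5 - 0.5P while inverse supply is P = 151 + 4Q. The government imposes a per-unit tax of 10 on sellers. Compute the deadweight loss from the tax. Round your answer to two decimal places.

Rewriting demand in inverse form: P = 227 - 2Q.
Without the tax, 227 - 2Q = 151 + 4Q so Q* = 12.6667 and P* = 201.6667.
With the tax, sellers need 10 more per unit: 227 - 2Q = 151 + 4Q + 10, so Q_t = 11. Buyers pay P_b = 205; sellers receive P_s = P_b - 10 = 195.
The welfare triangle lost has base Q* - Q_t = 1.6667 and height t = 10, so DWL = (1/2)(1.6667)(10) = 8.3333.

8.33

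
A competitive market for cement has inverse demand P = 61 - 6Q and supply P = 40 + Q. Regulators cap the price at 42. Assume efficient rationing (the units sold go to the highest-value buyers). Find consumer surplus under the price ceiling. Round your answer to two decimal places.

26.00

Without the control, 61 - 6Q = 40 + Q so Q* = 3 and P* = 43.
At the ceiling price 42, quantity supplied is (42 - 40)/1 = 2; supply is the short side, so Q = 2 trades at P = 42.
The demand price at Q = 2 is 49. CS is the trapezoid between demand and 42 over [0, 2]: (1/2)[(61 - 42) + (49 - 42)](2) = 26.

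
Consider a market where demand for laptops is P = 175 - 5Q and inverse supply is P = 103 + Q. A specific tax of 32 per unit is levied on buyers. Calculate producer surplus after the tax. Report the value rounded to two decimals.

22.22

Pre-tax equilibrium: 175 - 5Q = 103 + Q gives Q* = 12, P* = 115.
A tax on buyers shifts demand down by 32: (175 - 32) - 5Q = 103 + Q, so Q_t = 6.6667. Buyers pay P_b = 141.6667; sellers receive P_s = P_b - 32 = 109.6667.
PS = (1/2)(Q_t)(P_s - 103) = (1/2)(6.6667)(6.6667) = 22.2222.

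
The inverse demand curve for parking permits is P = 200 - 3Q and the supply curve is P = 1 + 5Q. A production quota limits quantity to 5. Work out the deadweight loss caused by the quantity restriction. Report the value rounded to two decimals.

Unrestricted equilibrium: Q* = (200 - 1)/(3 + 5) = 24.875.
At Q = 5 the demand price is 200 - 3(5) = 185 and the supply price is 1 + 5(5) = 26.
Deadweight loss is the triangle between the curves from 5 to 24.875: (1/2)(185 - 26)(24.875 - 5) = 1580.0625.

1580.06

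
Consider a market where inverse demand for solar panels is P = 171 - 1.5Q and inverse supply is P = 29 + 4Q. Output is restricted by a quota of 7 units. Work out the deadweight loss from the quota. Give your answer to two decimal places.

Without the quota, 171 - 1.5Q = 29 + 4Q gives Q* = 25.8182.
At Q = 7 the demand price is 171 - 1.5(7) = 160.5 and the supply price is 29 + 4(7) = 57.
DWL = (1/2)(gap between curves at 7) x (Q* - 7) = (1/2)(103.5)(18.8182) = 973.8409.

973.84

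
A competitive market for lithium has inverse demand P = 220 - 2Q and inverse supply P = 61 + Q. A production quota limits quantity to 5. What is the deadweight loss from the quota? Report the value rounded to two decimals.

3456.00

Unrestricted equilibrium: Q* = (220 - 61)/(2 + 1) = 53.
At Q = 5 the demand price is 220 - 2(5) = 210 and the supply price is 61 + (5) = 66.
DWL = (1/2)(gap between curves at 5) x (Q* - 5) = (1/2)(144)(48) = 3456.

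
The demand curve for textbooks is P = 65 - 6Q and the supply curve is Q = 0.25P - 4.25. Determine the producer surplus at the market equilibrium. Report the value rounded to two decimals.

46.08

Rewriting supply in inverse form: P = 17 + 4Q.
Set 65 - 6Q = 17 + 4Q, which gives 48 = 10Q, so Q* = 4.8 and P* = 65 - 6(4.8) = 36.2.
The supply curve's price intercept is 17, so PS = (1/2)(Q*)(P* - 17) = (1/2)(4.8)(19.2) = 46.08.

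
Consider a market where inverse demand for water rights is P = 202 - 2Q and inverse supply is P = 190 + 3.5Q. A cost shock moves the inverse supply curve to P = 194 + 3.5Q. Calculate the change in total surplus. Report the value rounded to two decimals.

-7.27

Initial equilibrium: Q_0 = 2.1818, P_0 = 197.6364; CS_0 = (1/2)(2.1818)(4.3636) = 4.7603, PS_0 = (1/2)(2.1818)(7.6364) = 8.3306.
New equilibrium: 202 - 2Q = 194 + 3.5Q gives Q_1 = 1.4545, P_1 = 199.0909; CS_1 = 2.1157, PS_1 = 3.7025.
Change in total surplus = (2.1157 + 3.7025) - (4.7603 + 8.3306) = -7.2727.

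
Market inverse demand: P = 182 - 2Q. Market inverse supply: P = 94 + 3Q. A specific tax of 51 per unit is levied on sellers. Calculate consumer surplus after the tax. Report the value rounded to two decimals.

54.76

Without the tax, 182 - 2Q = 94 + 3Q so Q* = 17.6 and P* = 146.8.
With the tax, sellers need 51 more per unit: 182 - 2Q = 94 + 3Q + 51, so Q_t = 7.4. Buyers pay P_b = 167.2; sellers receive P_s = P_b - 51 = 116.2.
CS = (1/2)(Q_t)(182 - P_b) = (1/2)(7.4)(14.8) = 54.76.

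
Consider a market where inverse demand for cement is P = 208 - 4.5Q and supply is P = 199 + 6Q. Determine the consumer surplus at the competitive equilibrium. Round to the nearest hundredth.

Set 208 - 4.5Q = 199 + 6Q, which gives 9 = 10.5Q, so Q* = 0.8571 and P* = 208 - 4.5(0.8571) = 204.1429.
Consumer surplus is the triangle under demand above P*: (1/2)(0.8571)(208 - 204.1429) = (1/2)(0.8571)(3.8571) = 1.6531.

1.65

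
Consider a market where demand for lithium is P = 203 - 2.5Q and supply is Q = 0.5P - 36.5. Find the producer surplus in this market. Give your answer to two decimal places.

Rewriting supply in inverse form: P = 73 + 2Q.
Set 203 - 2.5Q = 73 + 2Q, which gives 130 = 4.5Q, so Q* = 28.8889 and P* = 203 - 2.5(28.8889) = 130.7778.
PS is the area between P* and the supply curve from 0 to Q*: (1/2)(28.8889)(57.7778) = 834.5679.

834.57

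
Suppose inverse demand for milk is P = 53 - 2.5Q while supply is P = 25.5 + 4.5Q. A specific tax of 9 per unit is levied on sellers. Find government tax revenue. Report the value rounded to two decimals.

23.79

Without the tax, 53 - 2.5Q = 25.5 + 4.5Q so Q* = 3.9286 and P* = 43.1786.
A tax on sellers shifts supply up by 9: 53 - 2.5Q = 25.5 + 4.5Q + 9, so Q_t = 2.6429. Buyers pay P_b = 46.3929; sellers receive P_s = P_b - 9 = 37.3929.
Revenue is the tax times quantity traded: 9 x 2.6429 = 23.7857.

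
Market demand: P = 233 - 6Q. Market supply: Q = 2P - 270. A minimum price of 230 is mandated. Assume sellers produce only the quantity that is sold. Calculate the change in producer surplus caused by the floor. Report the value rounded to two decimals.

-9.39

Rewriting supply in inverse form: P = 135 + 0.5Q.
Without the control, 233 - 6Q = 135 + 0.5Q so Q* = 15.0769 and P* = 142.5385.
At the floor price 230, quantity demanded is (233 - 230)/6 = 0.5; demand is the short side, so Q = 0.5 trades at P = 230.
PS goes from (1/2)(15.0769)(7.5385) = 56.8284 to 47.4375 (computed as (230 - 135)(0.5) - (1/2)(0.5)(0.5)^2), a change of -9.3909.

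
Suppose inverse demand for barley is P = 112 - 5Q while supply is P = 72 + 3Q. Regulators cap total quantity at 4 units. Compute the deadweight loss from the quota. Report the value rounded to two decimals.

Without the quota, 112 - 5Q = 72 + 3Q gives Q* = 5.
At Q = 4 the demand price is 112 - 5(4) = 92 and the supply price is 72 + 3(4) = 84.
Deadweight loss is the triangle between the curves from 4 to 5: (1/2)(92 - 84)(5 - 4) = 4.

4.00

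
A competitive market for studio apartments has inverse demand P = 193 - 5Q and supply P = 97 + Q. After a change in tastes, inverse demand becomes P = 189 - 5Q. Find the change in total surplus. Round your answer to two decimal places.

-62.67

Initial equilibrium: Q_0 = 16, P_0 = 113; CS_0 = (1/2)(16)(80) = 640, PS_0 = (1/2)(16)(16) = 128.
New equilibrium: 189 - 5Q = 97 + Q gives Q_1 = 15.3333, P_1 = 112.3333; CS_1 = 587.7778, PS_1 = 117.5556.
Change in total surplus = (587.7778 + 117.5556) - (640 + 128) = -62.6667.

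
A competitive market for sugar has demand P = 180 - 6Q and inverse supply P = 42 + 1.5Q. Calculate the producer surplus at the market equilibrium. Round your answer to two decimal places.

253.92

Set 180 - 6Q = 42 + 1.5Q, which gives 138 = 7.5Q, so Q* = 18.4 and P* = 180 - 6(18.4) = 69.6.
The supply curve's price intercept is 42, so PS = (1/2)(Q*)(P* - 42) = (1/2)(18.4)(27.6) = 253.92.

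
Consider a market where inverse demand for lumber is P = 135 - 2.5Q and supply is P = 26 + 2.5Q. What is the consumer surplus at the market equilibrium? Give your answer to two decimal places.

Set 135 - 2.5Q = 26 + 2.5Q, which gives 109 = 5Q, so Q* = 21.8 and P* = 135 - 2.5(21.8) = 80.5.
CS is the area between the demand curve and P* from 0 to Q*: (1/2)(21.8)(54.5) = 594.05.

594.05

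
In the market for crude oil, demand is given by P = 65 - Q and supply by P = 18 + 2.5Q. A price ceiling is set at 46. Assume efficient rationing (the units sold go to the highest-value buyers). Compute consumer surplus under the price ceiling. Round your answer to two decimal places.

Free-market equilibrium: 65 - Q = 18 + 2.5Q gives Q* = 13.4286, P* = 51.5714.
At P = 46, sellers supply (46 - 18)/2.5 = 11.2 while buyers want more, so the quantity traded is 11.2 at price 46.
The demand price at Q = 11.2 is 53.8. CS is the trapezoid between demand and 46 over [0, 11.2]: (1/2)[(65 - 46) + (53.8 - 46)](11.2) = 150.08.

150.08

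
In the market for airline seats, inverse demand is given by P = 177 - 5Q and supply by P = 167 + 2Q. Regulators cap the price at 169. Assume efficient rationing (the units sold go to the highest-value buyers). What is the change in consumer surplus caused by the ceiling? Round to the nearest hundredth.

0.40

Without the control, 177 - 5Q = 167 + 2Q so Q* = 1.4286 and P* = 169.8571.
At the ceiling price 169, quantity supplied is (169 - 167)/2 = 1; supply is the short side, so Q = 1 trades at P = 169.
CS goes from (1/2)(1.4286)(7.1429) = 5.102 to 5.5 (computed as (177 - 169)(1) - (1/2)(5)(1)^2), a change of 0.398.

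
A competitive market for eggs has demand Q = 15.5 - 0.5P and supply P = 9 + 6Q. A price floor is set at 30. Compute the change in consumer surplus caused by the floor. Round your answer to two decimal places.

Rewriting demand in inverse form: P = 31 - 2Q.
Free-market equilibrium: 31 - 2Q = 9 + 6Q gives Q* = 2.75, P* = 25.5.
At P = 30, buyers demand (31 - 30)/2 = 0.5 while sellers would supply more, so the quantity traded is 0.5 at price 30.
CS goes from (1/2)(2.75)(5.5) = 7.5625 to 0.25 (computed as (31 - 30)(0.5) - (1/2)(2)(0.5)^2), a change of -7.3125.

-7.31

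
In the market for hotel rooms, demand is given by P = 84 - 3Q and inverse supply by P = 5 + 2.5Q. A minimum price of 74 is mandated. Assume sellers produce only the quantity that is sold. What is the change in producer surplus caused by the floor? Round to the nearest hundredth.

Without the control, 84 - 3Q = 5 + 2.5Q so Q* = 14.3636 and P* = 40.9091.
At the floor price 74, quantity demanded is (84 - 74)/3 = 3.3333; demand is the short side, so Q = 3.3333 trades at P = 74.
PS goes from (1/2)(14.3636)(35.9091) = 257.8926 to 216.1111 (computed as (74 - 5)(3.3333) - (1/2)(2.5)(3.3333)^2), a change of -41.7815.

-41.78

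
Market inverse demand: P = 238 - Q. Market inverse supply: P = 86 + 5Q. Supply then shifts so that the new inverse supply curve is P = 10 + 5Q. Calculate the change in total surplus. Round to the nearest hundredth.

Initial equilibrium: Q_0 = 25.3333, P_0 = 212.6667; CS_0 = (1/2)(25.3333)(25.3333) = 320.8889, PS_0 = (1/2)(25.3333)(126.6667) = 1604.4444.
New equilibrium: 238 - Q = 10 + 5Q gives Q_1 = 38, P_1 = 200; CS_1 = 722, PS_1 = 3610.
Change in total surplus = (722 + 3610) - (320.8889 + 1604.4444) = 2406.6667.

2406.67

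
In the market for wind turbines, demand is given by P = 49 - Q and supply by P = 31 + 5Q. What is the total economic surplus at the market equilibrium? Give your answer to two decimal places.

Equilibrium: 49 - Q = 31 + 5Q, so Q* = 3 and P* = 46.
Total surplus is the full triangle between the curves from 0 to Q*: (1/2)(3)(49 - 31) = 27.

27.00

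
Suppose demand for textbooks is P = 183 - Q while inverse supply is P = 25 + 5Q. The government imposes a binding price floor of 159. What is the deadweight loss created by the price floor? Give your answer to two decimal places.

Without the control, 183 - Q = 25 + 5Q so Q* = 26.3333 and P* = 156.6667.
At P = 159, buyers demand (183 - 159)/1 = 24 while sellers would supply more, so the quantity traded is 24 at price 159.
The lost-trades triangle has base Q* - 24 = 2.3333 and height equal to the gap between the curves at Q = 24, which is 159 - 145 = 14. DWL = (1/2)(2.3333)(14) = 16.3333.

16.33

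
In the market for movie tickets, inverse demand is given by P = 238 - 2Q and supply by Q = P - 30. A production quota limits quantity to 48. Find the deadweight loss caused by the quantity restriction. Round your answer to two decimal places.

682.67

Rewriting supply in inverse form: P = 30 + Q.
Unrestricted equilibrium: Q* = (238 - 30)/(2 + 1) = 69.3333.
At Q = 48 the demand price is 238 - 2(48) = 142 and the supply price is 30 + (48) = 78.
DWL = (1/2)(gap between curves at 48) x (Q* - 48) = (1/2)(64)(21.3333) = 682.6667.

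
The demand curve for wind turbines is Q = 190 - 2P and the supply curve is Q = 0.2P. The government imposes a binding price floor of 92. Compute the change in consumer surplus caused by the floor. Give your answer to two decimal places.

Rewriting demand in inverse form: P = 95 - 0.5Q.
Rewriting supply in inverse form: P = 5Q.
Free-market equilibrium: 95 - 0.5Q = 5Q gives Q* = 17.2727, P* = 86.3636.
At P = 92, buyers demand (95 - 92)/0.5 = 6 while sellers would supply more, so the quantity traded is 6 at price 92.
CS goes from (1/2)(17.2727)(8.6364) = 74.5868 to 9 (computed as (95 - 92)(6) - (1/2)(0.5)(6)^2), a change of -65.5868.

-65.59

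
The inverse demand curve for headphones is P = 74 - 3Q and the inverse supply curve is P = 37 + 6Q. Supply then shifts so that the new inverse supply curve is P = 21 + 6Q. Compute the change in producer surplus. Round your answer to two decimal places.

53.33

Initial equilibrium: Q_0 = 4.1111, P_0 = 61.6667; CS_0 = (1/2)(4.1111)(12.3333) = 25.3519, PS_0 = (1/2)(4.1111)(24.6667) = 50.7037.
New equilibrium: 74 - 3Q = 21 + 6Q gives Q_1 = 5.8889, P_1 = 56.3333; CS_1 = 52.0185, PS_1 = 104.037.
Change in producer surplus = 104.037 - 50.7037 = 53.3333.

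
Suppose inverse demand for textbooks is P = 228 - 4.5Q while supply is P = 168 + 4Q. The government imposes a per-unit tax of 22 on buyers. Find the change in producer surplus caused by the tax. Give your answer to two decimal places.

Without the tax, 228 - 4.5Q = 168 + 4Q so Q* = 7.0588 and P* = 196.2353.
With the tax, buyers' net willingness to pay falls by 22: (228 - 22) - 4.5Q = 168 + 4Q, so Q_t = 4.4706. Buyers pay P_b = 207.8824; sellers receive P_s = P_b - 22 = 185.8824.
Producers lose the trapezoid between P_s and P* out to Q_t plus the triangle from Q_t to Q*: change in PS = 39.9723 - 99.654 = -59.6817.

-59.68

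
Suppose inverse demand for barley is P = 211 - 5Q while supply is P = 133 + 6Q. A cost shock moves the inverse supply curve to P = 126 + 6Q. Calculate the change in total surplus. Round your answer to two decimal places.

51.86

Initial equilibrium: Q_0 = 7.0909, P_0 = 175.5455; CS_0 = (1/2)(7.0909)(35.4545) = 125.7025, PS_0 = (1/2)(7.0909)(42.5455) = 150.843.
New equilibrium: 211 - 5Q = 126 + 6Q gives Q_1 = 7.7273, P_1 = 172.3636; CS_1 = 149.2769, PS_1 = 179.1322.
Change in total surplus = (149.2769 + 179.1322) - (125.7025 + 150.843) = 51.8636.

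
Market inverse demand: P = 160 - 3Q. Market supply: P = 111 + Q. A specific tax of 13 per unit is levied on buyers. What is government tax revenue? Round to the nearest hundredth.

Without the tax, 160 - 3Q = 111 + Q so Q* = 12.25 and P* = 123.25.
A tax on buyers shifts demand down by 13: (160 - 13) - 3Q = 111 + Q, so Q_t = 9. Buyers pay P_b = 133; sellers receive P_s = P_b - 13 = 120.
Tax revenue = t x Q_t = 13 x 9 = 117.

117.00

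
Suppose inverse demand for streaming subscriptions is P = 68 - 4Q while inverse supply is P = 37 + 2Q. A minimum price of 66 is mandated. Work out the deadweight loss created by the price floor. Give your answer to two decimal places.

Free-market equilibrium: 68 - 4Q = 37 + 2Q gives Q* = 5.1667, P* = 47.3333.
At the floor price 66, quantity demanded is (68 - 66)/4 = 0.5; demand is the short side, so Q = 0.5 trades at P = 66.
At Q = 0.5 the demand price is 66 and the supply price is 38. Deadweight loss is the triangle between the curves from 0.5 to 5.1667: (1/2)(66 - 38)(5.1667 - 0.5) = 65.3333.

65.33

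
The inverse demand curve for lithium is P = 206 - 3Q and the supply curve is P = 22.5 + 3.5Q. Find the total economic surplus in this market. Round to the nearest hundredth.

2590.17

Set 206 - 3Q = 22.5 + 3.5Q, which gives 183.5 = 6.5Q, so Q* = 28.2308 and P* = 206 - 3(28.2308) = 121.3077.
Total surplus is the full triangle between the curves from 0 to Q*: (1/2)(28.2308)(206 - 22.5) = 2590.1731.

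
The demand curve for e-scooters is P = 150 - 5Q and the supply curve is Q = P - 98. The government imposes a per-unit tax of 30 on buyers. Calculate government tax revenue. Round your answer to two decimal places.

Rewriting supply in inverse form: P = 98 + Q.
Pre-tax equilibrium: 150 - 5Q = 98 + Q gives Q* = 8.6667, P* = 106.6667.
With the tax, buyers' net willingness to pay falls by 30: (150 - 30) - 5Q = 98 + Q, so Q_t = 3.6667. Buyers pay P_b = 131.6667; sellers receive P_s = P_b - 30 = 101.6667.
Revenue is the tax times quantity traded: 30 x 3.6667 = 110.

110.00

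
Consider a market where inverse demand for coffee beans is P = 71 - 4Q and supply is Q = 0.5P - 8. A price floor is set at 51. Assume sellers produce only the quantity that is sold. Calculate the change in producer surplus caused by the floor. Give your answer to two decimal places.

65.97

Rewriting supply in inverse form: P = 16 + 2Q.
Without the control, 71 - 4Q = 16 + 2Q so Q* = 9.1667 and P* = 34.3333.
At the floor price 51, quantity demanded is (71 - 51)/4 = 5; demand is the short side, so Q = 5 trades at P = 51.
PS goes from (1/2)(9.1667)(18.3333) = 84.0278 to 150 (computed as (51 - 16)(5) - (1/2)(2)(5)^2), a change of 65.9722.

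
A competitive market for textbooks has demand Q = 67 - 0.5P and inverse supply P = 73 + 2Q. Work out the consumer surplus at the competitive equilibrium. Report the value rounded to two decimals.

Rewriting demand in inverse form: P = 134 - 2Q.
Equilibrium: 134 - 2Q = 73 + 2Q, so Q* = 15.25 and P* = 103.5.
CS is the area between the demand curve and P* from 0 to Q*: (1/2)(15.25)(30.5) = 232.5625.

232.56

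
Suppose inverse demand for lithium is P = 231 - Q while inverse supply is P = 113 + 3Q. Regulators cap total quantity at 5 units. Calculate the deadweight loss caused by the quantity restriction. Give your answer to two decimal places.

1200.50

Without the quota, 231 - Q = 113 + 3Q gives Q* = 29.5.
At Q = 5 the demand price is 231 - (5) = 226 and the supply price is 113 + 3(5) = 128.
DWL = (1/2)(gap between curves at 5) x (Q* - 5) = (1/2)(98)(24.5) = 1200.5.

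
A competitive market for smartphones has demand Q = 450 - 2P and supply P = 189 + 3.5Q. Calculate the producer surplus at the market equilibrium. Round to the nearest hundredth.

141.75

Rewriting demand in inverse form: P = 225 - 0.5Q.
Setting demand equal to supply, 36 = 4Q, so Q* = 9 and P* = 220.5.
Producer surplus is the triangle above supply below P*: (1/2)(9)(220.5 - 189) = (1/2)(9)(31.5) = 141.75.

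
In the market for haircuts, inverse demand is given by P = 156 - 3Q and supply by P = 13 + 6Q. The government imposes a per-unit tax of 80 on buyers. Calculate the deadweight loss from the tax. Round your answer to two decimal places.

355.56

Pre-tax equilibrium: 156 - 3Q = 13 + 6Q gives Q* = 15.8889, P* = 108.3333.
With the tax, buyers' net willingness to pay falls by 80: (156 - 80) - 3Q = 13 + 6Q, so Q_t = 7. Buyers pay P_b = 135; sellers receive P_s = P_b - 80 = 55.
Deadweight loss is the triangle between the curves from Q_t to Q*: (1/2)(15.8889 - 7)(80) = 355.5556.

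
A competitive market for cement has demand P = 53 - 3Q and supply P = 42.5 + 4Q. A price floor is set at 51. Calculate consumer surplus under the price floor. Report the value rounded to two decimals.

0.67

Without the control, 53 - 3Q = 42.5 + 4Q so Q* = 1.5 and P* = 48.5.
At P = 51, buyers demand (53 - 51)/3 = 0.6667 while sellers would supply more, so the quantity traded is 0.6667 at price 51.
CS is the triangle under demand above 51: (1/2)(0.6667)(53 - 51) = 0.6667.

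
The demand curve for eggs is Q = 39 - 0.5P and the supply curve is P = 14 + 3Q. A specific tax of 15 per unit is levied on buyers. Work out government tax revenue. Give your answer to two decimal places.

Rewriting demand in inverse form: P = 78 - 2Q.
Pre-tax equilibrium: 78 - 2Q = 14 + 3Q gives Q* = 12.8, P* = 52.4.
A tax on buyers shifts demand down by 15: (78 - 15) - 2Q = 14 + 3Q, so Q_t = 9.8. Buyers pay P_b = 58.4; sellers receive P_s = P_b - 15 = 43.4.
Revenue is the tax times quantity traded: 15 x 9.8 = 147.

147.00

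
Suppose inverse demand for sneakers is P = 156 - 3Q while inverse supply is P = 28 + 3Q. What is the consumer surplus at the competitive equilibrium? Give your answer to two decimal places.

Setting demand equal to supply, 128 = 6Q, so Q* = 21.3333 and P* = 92.
Consumer surplus is the triangle under demand above P*: (1/2)(21.3333)(156 - 92) = (1/2)(21.3333)(64) = 682.6667.

682.67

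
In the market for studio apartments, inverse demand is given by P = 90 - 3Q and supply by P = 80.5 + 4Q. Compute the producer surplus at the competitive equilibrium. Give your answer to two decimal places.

3.68

Setting demand equal to supply, 9.5 = 7Q, so Q* = 1.3571 and P* = 85.9286.
Producer surplus is the triangle above supply below P*: (1/2)(1.3571)(85.9286 - 80.5) = (1/2)(1.3571)(5.4286) = 3.6837.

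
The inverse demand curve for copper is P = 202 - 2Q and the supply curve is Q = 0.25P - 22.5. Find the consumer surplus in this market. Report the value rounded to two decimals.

348.44

Rewriting supply in inverse form: P = 90 + 4Q.
Setting demand equal to supply, 112 = 6Q, so Q* = 18.6667 and P* = 164.6667.
CS is the area between the demand curve and P* from 0 to Q*: (1/2)(18.6667)(37.3333) = 348.4444.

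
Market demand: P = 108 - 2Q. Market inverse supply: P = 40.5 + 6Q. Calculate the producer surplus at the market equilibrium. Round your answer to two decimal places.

213.57

Equilibrium: 108 - 2Q = 40.5 + 6Q, so Q* = 8.4375 and P* = 91.125.
PS is the area between P* and the supply curve from 0 to Q*: (1/2)(8.4375)(50.625) = 213.5742.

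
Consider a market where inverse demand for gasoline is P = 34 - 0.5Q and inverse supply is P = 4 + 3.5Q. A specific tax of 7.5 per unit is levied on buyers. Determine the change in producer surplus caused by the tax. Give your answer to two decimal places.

Without the tax, 34 - 0.5Q = 4 + 3.5Q so Q* = 7.5 and P* = 30.25.
A tax on buyers shifts demand down by 7.5: (34 - 7.5) - 0.5Q = 4 + 3.5Q, so Q_t = 5.625. Buyers pay P_b = 31.1875; sellers receive P_s = P_b - 7.5 = 23.6875.
Producers lose the trapezoid between P_s and P* out to Q_t plus the triangle from Q_t to Q*: change in PS = 55.3711 - 98.4375 = -43.0664.

-43.07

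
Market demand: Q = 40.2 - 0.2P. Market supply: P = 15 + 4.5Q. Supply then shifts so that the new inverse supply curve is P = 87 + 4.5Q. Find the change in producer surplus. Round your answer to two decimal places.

-538.50

Rewriting demand in inverse form: P = 201 - 5Q.
Initial equilibrium: Q_0 = 19.5789, P_0 = 103.1053; CS_0 = (1/2)(19.5789)(97.8947) = 958.338, PS_0 = (1/2)(19.5789)(88.1053) = 862.5042.
New equilibrium: 201 - 5Q = 87 + 4.5Q gives Q_1 = 12, P_1 = 141; CS_1 = 360, PS_1 = 324.
Change in producer surplus = 324 - 862.5042 = -538.5042.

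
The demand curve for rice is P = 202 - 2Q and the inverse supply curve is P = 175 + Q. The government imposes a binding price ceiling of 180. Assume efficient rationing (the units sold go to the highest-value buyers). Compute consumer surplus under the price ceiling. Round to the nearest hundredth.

Free-market equilibrium: 202 - 2Q = 175 + Q gives Q* = 9, P* = 184.
At the ceiling price 180, quantity supplied is (180 - 175)/1 = 5; supply is the short side, so Q = 5 trades at P = 180.
The demand price at Q = 5 is 192. CS is the trapezoid between demand and 180 over [0, 5]: (1/2)[(202 - 180) + (192 - 180)](5) = 85.

85.00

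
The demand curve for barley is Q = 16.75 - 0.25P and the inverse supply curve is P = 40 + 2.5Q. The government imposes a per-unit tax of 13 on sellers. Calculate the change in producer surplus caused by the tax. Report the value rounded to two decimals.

-15.77

Rewriting demand in inverse form: P = 67 - 4Q.
Pre-tax equilibrium: 67 - 4Q = 40 + 2.5Q gives Q* = 4.1538, P* = 50.3846.
With the tax, sellers need 13 more per unit: 67 - 4Q = 40 + 2.5Q + 13, so Q_t = 2.1538. Buyers pay P_b = 58.3846; sellers receive P_s = P_b - 13 = 45.3846.
PS falls from (1/2)(4.1538)(10.3846) = 21.568 to (1/2)(2.1538)(5.3846) = 5.7988, a change of -15.7692.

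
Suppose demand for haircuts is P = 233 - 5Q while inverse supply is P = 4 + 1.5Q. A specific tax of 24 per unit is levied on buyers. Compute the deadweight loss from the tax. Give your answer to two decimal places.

Pre-tax equilibrium: 233 - 5Q = 4 + 1.5Q gives Q* = 35.2308, P* = 56.8462.
With the tax, buyers' net willingness to pay falls by 24: (233 - 24) - 5Q = 4 + 1.5Q, so Q_t = 31.5385. Buyers pay P_b = 75.3077; sellers receive P_s = P_b - 24 = 51.3077.
The welfare triangle lost has base Q* - Q_t = 3.6923 and height t = 24, so DWL = (1/2)(3.6923)(24) = 44.3077.

44.31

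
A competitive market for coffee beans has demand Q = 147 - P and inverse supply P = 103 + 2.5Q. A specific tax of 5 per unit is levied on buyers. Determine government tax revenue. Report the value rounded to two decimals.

55.71

Rewriting demand in inverse form: P = 147 - Q.
Without the tax, 147 - Q = 103 + 2.5Q so Q* = 12.5714 and P* = 134.4286.
A tax on buyers shifts demand down by 5: (147 - 5) - Q = 103 + 2.5Q, so Q_t = 11.1429. Buyers pay P_b = 135.8571; sellers receive P_s = P_b - 5 = 130.8571.
Tax revenue = t x Q_t = 5 x 11.1429 = 55.7143.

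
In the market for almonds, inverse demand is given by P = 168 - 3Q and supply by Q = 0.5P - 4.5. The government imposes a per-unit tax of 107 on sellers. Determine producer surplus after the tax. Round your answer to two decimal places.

108.16

Rewriting supply in inverse form: P = 9 + 2Q.
Without the tax, 168 - 3Q = 9 + 2Q so Q* = 31.8 and P* = 72.6.
With the tax, sellers need 107 more per unit: 168 - 3Q = 9 + 2Q + 107, so Q_t = 10.4. Buyers pay P_b = 136.8; sellers receive P_s = P_b - 107 = 29.8.
Producer surplus is the triangle above supply below P_s: (1/2)(10.4)(29.8 - 9) = 108.16.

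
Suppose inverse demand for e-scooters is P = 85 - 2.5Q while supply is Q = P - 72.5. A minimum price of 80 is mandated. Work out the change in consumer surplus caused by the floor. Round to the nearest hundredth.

-10.94

Rewriting supply in inverse form: P = 72.5 + Q.
Without the control, 85 - 2.5Q = 72.5 + Q so Q* = 3.5714 and P* = 76.0714.
At the floor price 80, quantity demanded is (85 - 80)/2.5 = 2; demand is the short side, so Q = 2 trades at P = 80.
CS goes from (1/2)(3.5714)(8.9286) = 15.9439 to 5 (computed as (85 - 80)(2) - (1/2)(2.5)(2)^2), a change of -10.9439.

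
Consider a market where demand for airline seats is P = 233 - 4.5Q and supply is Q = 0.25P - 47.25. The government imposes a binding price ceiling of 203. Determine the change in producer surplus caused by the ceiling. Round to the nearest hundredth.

Rewriting supply in inverse form: P = 189 + 4Q.
Free-market equilibrium: 233 - 4.5Q = 189 + 4Q gives Q* = 5.1765, P* = 209.7059.
At the ceiling price 203, quantity supplied is (203 - 189)/4 = 3.5; supply is the short side, so Q = 3.5 trades at P = 203.
PS goes from (1/2)(5.1765)(20.7059) = 53.5917 to 24.5 (computed as (203 - 189)(3.5) - (1/2)(4)(3.5)^2), a change of -29.0917.

-29.09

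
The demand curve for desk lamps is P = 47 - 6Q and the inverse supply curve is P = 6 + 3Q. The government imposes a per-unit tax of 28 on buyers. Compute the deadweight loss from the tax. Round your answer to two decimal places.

Pre-tax equilibrium: 47 - 6Q = 6 + 3Q gives Q* = 4.5556, P* = 19.6667.
With the tax, buyers' net willingness to pay falls by 28: (47 - 28) - 6Q = 6 + 3Q, so Q_t = 1.4444. Buyers pay P_b = 38.3333; sellers receive P_s = P_b - 28 = 10.3333.
Deadweight loss is the triangle between the curves from Q_t to Q*: (1/2)(4.5556 - 1.4444)(28) = 43.5556.

43.56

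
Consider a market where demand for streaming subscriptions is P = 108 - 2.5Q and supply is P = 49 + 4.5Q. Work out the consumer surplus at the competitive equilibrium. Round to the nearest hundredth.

Set 108 - 2.5Q = 49 + 4.5Q, which gives 59 = 7Q, so Q* = 8.4286 and P* = 108 - 2.5(8.4286) = 86.9286.
CS is the area between the demand curve and P* from 0 to Q*: (1/2)(8.4286)(21.0714) = 88.801.

88.80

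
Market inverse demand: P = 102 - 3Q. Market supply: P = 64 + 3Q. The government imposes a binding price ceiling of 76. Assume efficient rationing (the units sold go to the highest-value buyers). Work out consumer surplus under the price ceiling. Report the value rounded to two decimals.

Without the control, 102 - 3Q = 64 + 3Q so Q* = 6.3333 and P* = 83.
At the ceiling price 76, quantity supplied is (76 - 64)/3 = 4; supply is the short side, so Q = 4 trades at P = 76.
The demand price at Q = 4 is 90. CS is the trapezoid between demand and 76 over [0, 4]: (1/2)[(102 - 76) + (90 - 76)](4) = 80.

80.00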